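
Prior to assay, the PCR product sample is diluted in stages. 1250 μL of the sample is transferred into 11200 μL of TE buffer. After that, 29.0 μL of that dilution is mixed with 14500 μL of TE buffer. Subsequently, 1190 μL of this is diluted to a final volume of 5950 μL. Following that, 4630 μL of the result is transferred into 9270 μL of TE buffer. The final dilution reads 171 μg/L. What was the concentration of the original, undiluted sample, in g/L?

12.8 g/L

Overall dilution factor = 9.960 × 501 × 5 × 3.002 = 7.49 × 10⁴.
Original = 171 μg/L × 7.49 × 10⁴ = 1.28 × 10⁷ μg/L = 12.8 g/L.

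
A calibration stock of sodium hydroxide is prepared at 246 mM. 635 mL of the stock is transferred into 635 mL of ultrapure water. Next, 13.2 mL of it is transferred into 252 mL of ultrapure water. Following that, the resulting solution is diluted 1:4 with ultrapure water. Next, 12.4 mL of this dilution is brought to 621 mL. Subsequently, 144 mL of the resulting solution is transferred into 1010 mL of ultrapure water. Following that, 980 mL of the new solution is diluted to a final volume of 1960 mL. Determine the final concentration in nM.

Overall dilution factor = 2 × 20.09 × 4 × 50.08 × 8.014 × 2 = 1.29 × 10⁵.
246 mM / 1.29 × 10⁵ = 1.91 × 10⁻³ mM = 1910 nM.

1910 nM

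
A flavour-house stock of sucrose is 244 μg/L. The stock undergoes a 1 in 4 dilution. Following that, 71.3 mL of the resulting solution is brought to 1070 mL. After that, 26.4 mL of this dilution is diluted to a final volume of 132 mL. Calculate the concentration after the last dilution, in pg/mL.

Overall dilution factor = 4 × 15.01 × 5 = 300.
244 μg/L / 300 = 0.813 μg/L = 813 pg/mL.

813 pg/mL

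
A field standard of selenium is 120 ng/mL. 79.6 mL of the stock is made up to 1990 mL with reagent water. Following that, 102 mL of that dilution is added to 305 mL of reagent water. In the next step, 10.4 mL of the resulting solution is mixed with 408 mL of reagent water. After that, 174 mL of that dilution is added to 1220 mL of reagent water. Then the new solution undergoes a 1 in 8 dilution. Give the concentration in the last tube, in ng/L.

Overall dilution factor = 25 × 3.990 × 40.23 × 8.011 × 8 = 2.57 × 10⁵.
120 ng/mL / 2.57 × 10⁵ = 4.67 × 10⁻⁴ ng/mL = 0.467 ng/L.

0.467 ng/L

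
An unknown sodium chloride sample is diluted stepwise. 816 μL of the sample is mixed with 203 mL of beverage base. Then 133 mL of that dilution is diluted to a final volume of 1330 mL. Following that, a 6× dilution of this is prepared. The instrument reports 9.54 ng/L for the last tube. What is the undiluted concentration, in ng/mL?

Overall dilution factor = 249.8 × 10 × 6 = 1.50 × 10⁴.
Original = 9.54 ng/L × 1.50 × 10⁴ = 1.43 × 10⁵ ng/L = 143 ng/mL.

143 ng/mL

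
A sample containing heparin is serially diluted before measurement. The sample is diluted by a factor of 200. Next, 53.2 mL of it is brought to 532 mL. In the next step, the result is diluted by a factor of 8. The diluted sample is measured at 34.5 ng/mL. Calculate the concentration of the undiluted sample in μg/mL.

Overall dilution factor = 200 × 10 × 8 = 1.60 × 10⁴.
Original = 34.5 ng/mL × 1.60 × 10⁴ = 5.52 × 10⁵ ng/mL = 552 μg/mL.

552 μg/mL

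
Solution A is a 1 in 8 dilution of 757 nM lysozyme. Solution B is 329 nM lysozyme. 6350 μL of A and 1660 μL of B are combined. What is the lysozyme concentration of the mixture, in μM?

0.143 μM

C_A = 757 nM / 8 = 94.6 nM.
C_mix = (C_A·V_A + C_B·V_B)/(V_A + V_B) = (94.6×6350 + 329×1660) / 8010 = 143 nM = 0.143 μM.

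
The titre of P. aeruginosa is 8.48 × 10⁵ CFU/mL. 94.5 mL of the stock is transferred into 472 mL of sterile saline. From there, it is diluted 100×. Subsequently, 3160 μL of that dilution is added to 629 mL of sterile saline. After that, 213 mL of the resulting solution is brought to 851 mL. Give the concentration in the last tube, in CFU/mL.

Overall dilution factor = 5.995 × 100 × 200.1 × 3.995 = 4.79 × 10⁵.
8.48 × 10⁵ CFU/mL / 4.79 × 10⁵ = 1.77 CFU/mL.

1.77 CFU/mL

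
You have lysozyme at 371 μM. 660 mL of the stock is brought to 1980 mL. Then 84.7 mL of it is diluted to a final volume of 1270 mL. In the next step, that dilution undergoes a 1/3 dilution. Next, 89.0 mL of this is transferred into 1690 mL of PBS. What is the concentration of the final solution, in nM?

Overall dilution factor = 3 × 14.99 × 3 × 19.99 = 2697.
371 μM / 2697 = 0.138 μM = 138 nM.

138 nM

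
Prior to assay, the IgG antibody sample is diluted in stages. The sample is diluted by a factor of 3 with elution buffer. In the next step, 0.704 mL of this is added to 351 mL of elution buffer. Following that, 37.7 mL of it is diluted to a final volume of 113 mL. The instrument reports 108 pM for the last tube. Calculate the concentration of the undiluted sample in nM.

485 nM

Overall dilution factor = 3 × 499.6 × 2.997 = 4492.
Original = 108 pM × 4492 = 4.85 × 10⁵ pM = 485 nM.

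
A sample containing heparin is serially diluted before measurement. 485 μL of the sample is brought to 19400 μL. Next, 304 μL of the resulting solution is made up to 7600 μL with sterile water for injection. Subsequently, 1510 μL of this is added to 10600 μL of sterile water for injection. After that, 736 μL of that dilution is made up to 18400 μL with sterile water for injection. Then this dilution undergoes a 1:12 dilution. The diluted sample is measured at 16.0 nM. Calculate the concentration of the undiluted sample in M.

Overall dilution factor = 40 × 25 × 8.020 × 25 × 12 = 2.41 × 10⁶.
Original = 16.0 nM × 2.41 × 10⁶ = 3.85 × 10⁷ nM = 0.0385 M.

0.0385 M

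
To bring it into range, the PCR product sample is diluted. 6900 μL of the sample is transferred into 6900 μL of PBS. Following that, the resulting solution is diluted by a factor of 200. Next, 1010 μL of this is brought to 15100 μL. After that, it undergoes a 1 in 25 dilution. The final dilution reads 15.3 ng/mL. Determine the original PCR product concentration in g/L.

2.29 g/L

Overall dilution factor = 2 × 200 × 14.95 × 25 = 1.50 × 10⁵.
Original = 15.3 ng/mL × 1.50 × 10⁵ = 2.29 × 10⁶ ng/mL = 2.29 g/L.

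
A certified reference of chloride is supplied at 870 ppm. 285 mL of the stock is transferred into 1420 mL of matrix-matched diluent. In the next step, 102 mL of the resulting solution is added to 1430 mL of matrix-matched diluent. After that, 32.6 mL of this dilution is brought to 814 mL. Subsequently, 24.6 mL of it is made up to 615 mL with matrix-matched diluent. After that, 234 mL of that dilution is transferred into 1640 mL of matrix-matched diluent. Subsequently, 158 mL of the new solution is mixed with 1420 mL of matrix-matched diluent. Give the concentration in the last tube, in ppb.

Overall dilution factor = 5.982 × 15.02 × 24.97 × 25 × 8.009 × 9.987 = 4.49 × 10⁶.
870 ppm / 4.49 × 10⁶ = 1.94 × 10⁻⁴ ppm = 0.194 ppb.

0.194 ppb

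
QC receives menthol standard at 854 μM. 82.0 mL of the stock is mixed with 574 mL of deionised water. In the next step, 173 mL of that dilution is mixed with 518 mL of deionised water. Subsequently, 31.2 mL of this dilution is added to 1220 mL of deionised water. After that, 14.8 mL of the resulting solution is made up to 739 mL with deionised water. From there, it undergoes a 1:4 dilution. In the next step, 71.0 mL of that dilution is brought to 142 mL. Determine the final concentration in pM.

1670 pM

Overall dilution factor = 8 × 3.994 × 40.10 × 49.93 × 4 × 2 = 5.12 × 10⁵.
854 μM / 5.12 × 10⁵ = 1.67 × 10⁻³ μM = 1670 pM.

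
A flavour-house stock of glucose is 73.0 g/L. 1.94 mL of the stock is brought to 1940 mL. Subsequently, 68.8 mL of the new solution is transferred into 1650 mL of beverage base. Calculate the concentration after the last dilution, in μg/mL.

2.92 μg/mL

Overall dilution factor = 1000 × 24.98 = 2.50 × 10⁴.
73.0 g/L / 2.50 × 10⁴ = 2.92 × 10⁻³ g/L = 2.92 μg/mL.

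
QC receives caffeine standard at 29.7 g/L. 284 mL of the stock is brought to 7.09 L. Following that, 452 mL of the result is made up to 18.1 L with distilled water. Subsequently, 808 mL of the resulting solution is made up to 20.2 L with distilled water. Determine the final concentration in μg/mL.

1.19 μg/mL

Overall dilution factor = 24.96 × 40.04 × 25 = 2.50 × 10⁴.
29.7 g/L / 2.50 × 10⁴ = 1.19 × 10⁻³ g/L = 1.19 μg/mL.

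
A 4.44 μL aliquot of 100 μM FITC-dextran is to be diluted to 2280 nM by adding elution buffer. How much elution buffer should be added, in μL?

2280 nM = 2.28 μM.
V₂ = C₁V₁/C₂ = 100 × 4.44 / 2.28 = 195 μL.
Diluent to add = V₂ − V₁ = 195 − 4.44 = 190 μL.

190 μL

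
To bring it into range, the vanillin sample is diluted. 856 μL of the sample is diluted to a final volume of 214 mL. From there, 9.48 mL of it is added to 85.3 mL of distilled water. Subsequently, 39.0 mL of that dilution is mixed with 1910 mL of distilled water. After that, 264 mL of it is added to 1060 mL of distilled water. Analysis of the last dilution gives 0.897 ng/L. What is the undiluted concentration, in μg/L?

Overall dilution factor = 250 × 9.998 × 49.97 × 5.015 = 6.26 × 10⁵.
Original = 0.897 ng/L × 6.26 × 10⁵ = 5.62 × 10⁵ ng/L = 562 μg/L.

562 μg/L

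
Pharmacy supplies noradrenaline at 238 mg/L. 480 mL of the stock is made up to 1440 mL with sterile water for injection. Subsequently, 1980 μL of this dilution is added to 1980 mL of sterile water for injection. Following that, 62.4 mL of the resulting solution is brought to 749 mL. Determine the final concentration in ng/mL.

6.60 ng/mL

Overall dilution factor = 3 × 1001 × 12.00 = 3.60 × 10⁴.
238 mg/L / 3.60 × 10⁴ = 6.60 × 10⁻³ mg/L = 6.60 ng/mL.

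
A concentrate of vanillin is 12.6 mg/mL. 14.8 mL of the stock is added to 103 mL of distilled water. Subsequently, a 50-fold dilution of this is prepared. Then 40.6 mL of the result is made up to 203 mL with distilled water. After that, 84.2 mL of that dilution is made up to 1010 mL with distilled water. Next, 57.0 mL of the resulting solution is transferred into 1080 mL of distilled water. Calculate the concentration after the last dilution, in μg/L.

26.5 μg/L

Overall dilution factor = 7.959 × 50 × 5 × 12.00 × 19.95 = 4.76 × 10⁵.
12.6 mg/mL / 4.76 × 10⁵ = 2.65 × 10⁻⁵ mg/mL = 26.5 μg/L.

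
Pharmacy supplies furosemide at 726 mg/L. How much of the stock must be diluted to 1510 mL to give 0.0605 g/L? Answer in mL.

0.0605 g/L = 60.5 mg/L.
V₁ = C₂V₂/C₁ = 60.5 × 1510 / 726 = 126 mL.

126 mL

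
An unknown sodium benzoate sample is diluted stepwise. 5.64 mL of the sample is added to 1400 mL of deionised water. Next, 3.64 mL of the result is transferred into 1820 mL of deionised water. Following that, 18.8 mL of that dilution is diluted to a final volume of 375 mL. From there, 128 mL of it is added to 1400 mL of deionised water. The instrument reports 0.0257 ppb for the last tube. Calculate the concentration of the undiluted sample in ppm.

Overall dilution factor = 249.2 × 501 × 19.95 × 11.94 = 2.97 × 10⁷.
Original = 0.0257 ppb × 2.97 × 10⁷ = 7.64 × 10⁵ ppb = 764 ppm.

764 ppm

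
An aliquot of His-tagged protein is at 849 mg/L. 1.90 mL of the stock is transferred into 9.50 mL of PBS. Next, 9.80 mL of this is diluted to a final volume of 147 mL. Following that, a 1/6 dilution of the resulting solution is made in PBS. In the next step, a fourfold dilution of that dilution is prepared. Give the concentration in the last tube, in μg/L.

393 μg/L

Overall dilution factor = 6 × 15 × 6 × 4 = 2160.
849 mg/L / 2160 = 0.393 mg/L = 393 μg/L.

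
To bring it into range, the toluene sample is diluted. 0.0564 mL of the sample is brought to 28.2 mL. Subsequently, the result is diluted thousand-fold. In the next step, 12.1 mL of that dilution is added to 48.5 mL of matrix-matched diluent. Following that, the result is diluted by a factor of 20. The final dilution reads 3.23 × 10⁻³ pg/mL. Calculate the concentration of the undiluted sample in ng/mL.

162 ng/mL

Overall dilution factor = 500 × 1000 × 5.008 × 20 = 5.01 × 10⁷.
Original = 3.23 × 10⁻³ pg/mL × 5.01 × 10⁷ = 1.62 × 10⁵ pg/mL = 162 ng/mL.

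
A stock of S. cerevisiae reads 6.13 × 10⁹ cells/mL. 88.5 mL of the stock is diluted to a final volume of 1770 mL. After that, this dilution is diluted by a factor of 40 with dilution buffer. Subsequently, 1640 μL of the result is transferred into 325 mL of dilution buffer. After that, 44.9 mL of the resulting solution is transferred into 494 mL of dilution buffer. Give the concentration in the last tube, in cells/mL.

Overall dilution factor = 20 × 40 × 199.2 × 12.00 = 1.91 × 10⁶.
6.13 × 10⁹ cells/mL / 1.91 × 10⁶ = 3210 cells/mL.

3210 cells/mL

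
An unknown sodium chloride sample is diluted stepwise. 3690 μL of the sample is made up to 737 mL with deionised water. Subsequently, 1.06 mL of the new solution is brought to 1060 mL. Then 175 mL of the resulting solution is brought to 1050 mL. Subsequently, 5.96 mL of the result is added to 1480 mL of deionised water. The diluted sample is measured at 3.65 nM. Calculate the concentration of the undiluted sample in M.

1.09 M

Overall dilution factor = 199.7 × 1000 × 6 × 249.3 = 2.99 × 10⁸.
Original = 3.65 nM × 2.99 × 10⁸ = 1.09 × 10⁹ nM = 1.09 M.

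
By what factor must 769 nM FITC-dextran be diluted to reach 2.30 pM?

Factor = C₀/C_target = 769 nM / 2.30 pM = 3.34 × 10⁵.

3.34 × 10⁵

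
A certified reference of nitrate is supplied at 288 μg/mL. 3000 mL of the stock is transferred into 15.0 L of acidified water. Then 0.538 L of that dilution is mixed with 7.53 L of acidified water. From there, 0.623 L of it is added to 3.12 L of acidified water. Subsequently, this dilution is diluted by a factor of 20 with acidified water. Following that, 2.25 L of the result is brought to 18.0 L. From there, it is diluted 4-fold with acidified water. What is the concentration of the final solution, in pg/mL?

832 pg/mL

Overall dilution factor = 6 × 15.00 × 6.008 × 20 × 8 × 4 = 3.46 × 10⁵.
288 μg/mL / 3.46 × 10⁵ = 8.32 × 10⁻⁴ μg/mL = 832 pg/mL.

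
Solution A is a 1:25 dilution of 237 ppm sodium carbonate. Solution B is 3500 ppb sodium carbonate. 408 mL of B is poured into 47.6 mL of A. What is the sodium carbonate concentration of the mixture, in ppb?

4120 ppb

C_A = 237 ppm / 25 = 9.48 ppm.
C_B = 3500 ppb = 3.50 ppm.
C_mix = (C_A·V_A + C_B·V_B)/(V_A + V_B) = (9.48×47.6 + 3.50×408) / 455.6 = 4.12 ppm = 4120 ppb.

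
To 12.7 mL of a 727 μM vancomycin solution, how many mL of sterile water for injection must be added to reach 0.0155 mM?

0.0155 mM = 15.5 μM.
V₂ = C₁V₁/C₂ = 727 × 12.7 / 15.5 = 596 mL.
Diluent to add = V₂ − V₁ = 596 − 12.7 = 583 mL.

583 mL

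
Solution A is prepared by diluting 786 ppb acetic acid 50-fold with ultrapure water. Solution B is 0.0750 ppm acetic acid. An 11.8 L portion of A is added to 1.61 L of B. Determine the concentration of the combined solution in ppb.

C_A = 786 ppb / 50 = 15.7 ppb.
C_B = 0.0750 ppm = 75.0 ppb.
C_mix = (C_A·V_A + C_B·V_B)/(V_A + V_B) = (15.7×11.8 + 75.0×1.61) / 13.41 = 22.8 ppb.

22.8 ppb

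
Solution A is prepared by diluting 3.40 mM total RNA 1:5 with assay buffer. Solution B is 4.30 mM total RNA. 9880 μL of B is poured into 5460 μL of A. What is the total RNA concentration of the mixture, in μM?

3010 μM

C_A = 3.40 mM / 5 = 0.680 mM.
C_mix = (C_A·V_A + C_B·V_B)/(V_A + V_B) = (0.680×5460 + 4.30×9880) / 15340 = 3.01 mM = 3010 μM.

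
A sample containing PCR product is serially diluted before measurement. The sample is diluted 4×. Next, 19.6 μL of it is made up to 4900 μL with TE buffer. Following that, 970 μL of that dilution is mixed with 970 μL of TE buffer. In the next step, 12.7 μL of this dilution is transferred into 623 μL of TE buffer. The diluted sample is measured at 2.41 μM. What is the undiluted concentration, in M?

Overall dilution factor = 4 × 250 × 2 × 50.06 = 1.00 × 10⁵.
Original = 2.41 μM × 1.00 × 10⁵ = 2.41 × 10⁵ μM = 0.241 M.

0.241 M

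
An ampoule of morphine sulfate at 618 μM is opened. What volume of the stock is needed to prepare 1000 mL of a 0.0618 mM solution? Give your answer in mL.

0.0618 mM = 61.8 μM.
V₁ = C₂V₂/C₁ = 61.8 × 1000 / 618 = 100 mL.

100 mL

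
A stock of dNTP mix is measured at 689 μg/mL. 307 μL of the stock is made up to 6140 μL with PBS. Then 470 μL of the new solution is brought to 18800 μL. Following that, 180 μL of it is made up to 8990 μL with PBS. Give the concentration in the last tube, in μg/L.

17.2 μg/L

Overall dilution factor = 20 × 40 × 49.94 = 4.00 × 10⁴.
689 μg/mL / 4.00 × 10⁴ = 0.0172 μg/mL = 17.2 μg/L.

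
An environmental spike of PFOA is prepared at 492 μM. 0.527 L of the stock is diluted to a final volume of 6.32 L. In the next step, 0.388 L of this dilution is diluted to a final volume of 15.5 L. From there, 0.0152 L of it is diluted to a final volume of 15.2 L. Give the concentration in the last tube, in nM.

Overall dilution factor = 11.99 × 39.95 × 1000 = 4.79 × 10⁵.
492 μM / 4.79 × 10⁵ = 1.03 × 10⁻³ μM = 1.03 nM.

1.03 nM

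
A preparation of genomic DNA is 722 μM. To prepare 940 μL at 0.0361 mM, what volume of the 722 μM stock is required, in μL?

47.0 μL

0.0361 mM = 36.1 μM.
V₁ = C₂V₂/C₁ = 36.1 × 940 / 722 = 47.0 μL.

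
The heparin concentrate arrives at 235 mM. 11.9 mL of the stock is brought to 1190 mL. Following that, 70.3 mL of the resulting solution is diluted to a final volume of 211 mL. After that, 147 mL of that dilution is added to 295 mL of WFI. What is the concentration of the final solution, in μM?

260 μM

Overall dilution factor = 100 × 3.001 × 3.007 = 902.
235 mM / 902 = 0.260 mM = 260 μM.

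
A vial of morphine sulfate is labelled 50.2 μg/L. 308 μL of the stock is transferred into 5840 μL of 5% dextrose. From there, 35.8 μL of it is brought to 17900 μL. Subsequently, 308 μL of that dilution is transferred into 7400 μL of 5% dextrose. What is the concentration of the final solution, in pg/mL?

Overall dilution factor = 19.96 × 500 × 25.03 = 2.50 × 10⁵.
50.2 μg/L / 2.50 × 10⁵ = 2.01 × 10⁻⁴ μg/L = 0.201 pg/mL.

0.201 pg/mL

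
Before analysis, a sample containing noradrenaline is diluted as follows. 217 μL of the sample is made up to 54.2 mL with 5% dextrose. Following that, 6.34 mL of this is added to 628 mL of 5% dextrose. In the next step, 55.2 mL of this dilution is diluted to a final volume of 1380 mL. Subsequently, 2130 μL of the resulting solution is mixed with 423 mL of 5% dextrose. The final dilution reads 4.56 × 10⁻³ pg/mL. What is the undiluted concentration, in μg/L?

Overall dilution factor = 249.8 × 100.1 × 25 × 199.6 = 1.25 × 10⁸.
Original = 4.56 × 10⁻³ pg/mL × 1.25 × 10⁸ = 5.69 × 10⁵ pg/mL = 569 μg/L.

569 μg/L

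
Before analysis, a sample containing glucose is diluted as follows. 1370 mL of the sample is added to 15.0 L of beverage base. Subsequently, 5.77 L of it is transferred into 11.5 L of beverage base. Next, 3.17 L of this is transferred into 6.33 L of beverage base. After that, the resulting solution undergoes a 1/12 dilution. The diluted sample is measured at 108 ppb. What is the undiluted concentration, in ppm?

Overall dilution factor = 11.95 × 2.993 × 2.997 × 12 = 1286.
Original = 108 ppb × 1286 = 1.39 × 10⁵ ppb = 139 ppm.

139 ppm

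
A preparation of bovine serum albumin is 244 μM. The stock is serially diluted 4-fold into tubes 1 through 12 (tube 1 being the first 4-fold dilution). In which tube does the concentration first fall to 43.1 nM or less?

Tube n has concentration 244 μM / 4ⁿ.
Need 4ⁿ ≥ 244 μM / 43.1 nM = 5661, so n ≥ 6.23.
First such tube: n = 7.

tube 7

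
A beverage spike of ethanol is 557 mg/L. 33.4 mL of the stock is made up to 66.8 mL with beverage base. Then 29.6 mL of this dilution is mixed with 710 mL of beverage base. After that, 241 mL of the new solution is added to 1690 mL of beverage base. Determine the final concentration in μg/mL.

Overall dilution factor = 2 × 24.99 × 8.012 = 400.
557 mg/L / 400 = 1.39 mg/L = 1.39 μg/mL.

1.39 μg/mL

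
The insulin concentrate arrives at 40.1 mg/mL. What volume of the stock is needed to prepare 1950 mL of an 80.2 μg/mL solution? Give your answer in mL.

80.2 μg/mL = 0.0802 mg/mL.
V₁ = C₂V₂/C₁ = 0.0802 × 1950 / 40.1 = 3.90 mL.

3.90 mL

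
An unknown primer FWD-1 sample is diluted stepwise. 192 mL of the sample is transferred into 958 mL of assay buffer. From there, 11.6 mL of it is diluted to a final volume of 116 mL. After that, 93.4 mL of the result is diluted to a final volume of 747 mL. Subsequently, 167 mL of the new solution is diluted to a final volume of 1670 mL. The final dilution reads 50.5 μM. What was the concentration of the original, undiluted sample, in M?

0.242 M

Overall dilution factor = 5.990 × 10 × 7.998 × 10 = 4790.
Original = 50.5 μM × 4790 = 2.42 × 10⁵ μM = 0.242 M.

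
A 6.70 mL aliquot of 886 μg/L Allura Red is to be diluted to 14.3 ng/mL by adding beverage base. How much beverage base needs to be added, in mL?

408 mL

14.3 ng/mL = 14.3 μg/L.
V₂ = C₁V₁/C₂ = 886 × 6.70 / 14.3 = 415 mL.
Diluent to add = V₂ − V₁ = 415 − 6.70 = 408 mL.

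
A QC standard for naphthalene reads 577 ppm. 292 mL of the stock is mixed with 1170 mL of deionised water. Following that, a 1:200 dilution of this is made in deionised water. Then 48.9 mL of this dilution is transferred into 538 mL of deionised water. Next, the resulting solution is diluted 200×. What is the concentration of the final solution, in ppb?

Overall dilution factor = 5.007 × 200 × 12.00 × 200 = 2.40 × 10⁶.
577 ppm / 2.40 × 10⁶ = 2.40 × 10⁻⁴ ppm = 0.240 ppb.

0.240 ppb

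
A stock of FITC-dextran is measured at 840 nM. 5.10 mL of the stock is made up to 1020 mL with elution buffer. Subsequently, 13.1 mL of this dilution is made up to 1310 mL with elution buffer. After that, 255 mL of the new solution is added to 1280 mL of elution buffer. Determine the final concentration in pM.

6.98 pM

Overall dilution factor = 200 × 100 × 6.020 = 1.20 × 10⁵.
840 nM / 1.20 × 10⁵ = 6.98 × 10⁻³ nM = 6.98 pM.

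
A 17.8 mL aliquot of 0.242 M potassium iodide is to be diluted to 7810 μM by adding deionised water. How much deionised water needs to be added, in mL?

7810 μM = 7.81 × 10⁻³ M.
V₂ = C₁V₁/C₂ = 0.242 × 17.8 / 7.81 × 10⁻³ = 552 mL.
Diluent to add = V₂ − V₁ = 552 − 17.8 = 534 mL.

534 mL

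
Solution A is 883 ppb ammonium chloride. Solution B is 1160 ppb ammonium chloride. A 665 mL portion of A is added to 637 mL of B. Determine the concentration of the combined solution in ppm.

C_mix = (C_A·V_A + C_B·V_B)/(V_A + V_B) = (883×665 + 1160×637) / 1302 = 1019 ppb = 1.02 ppm.

1.02 ppm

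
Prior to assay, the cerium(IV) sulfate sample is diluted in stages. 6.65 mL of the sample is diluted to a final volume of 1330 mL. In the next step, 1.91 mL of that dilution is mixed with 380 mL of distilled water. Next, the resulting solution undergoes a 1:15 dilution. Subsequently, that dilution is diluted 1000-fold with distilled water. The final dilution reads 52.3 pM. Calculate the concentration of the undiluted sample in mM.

31.4 mM

Overall dilution factor = 200 × 200.0 × 15 × 1000 = 6.00 × 10⁸.
Original = 52.3 pM × 6.00 × 10⁸ = 3.14 × 10¹⁰ pM = 31.4 mM.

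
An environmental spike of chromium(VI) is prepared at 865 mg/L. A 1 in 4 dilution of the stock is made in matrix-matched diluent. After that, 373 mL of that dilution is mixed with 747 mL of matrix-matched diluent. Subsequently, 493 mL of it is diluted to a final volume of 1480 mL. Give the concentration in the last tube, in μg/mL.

Overall dilution factor = 4 × 3.003 × 3.002 = 36.1.
865 mg/L / 36.1 = 24.0 mg/L = 24.0 μg/mL.

24.0 μg/mL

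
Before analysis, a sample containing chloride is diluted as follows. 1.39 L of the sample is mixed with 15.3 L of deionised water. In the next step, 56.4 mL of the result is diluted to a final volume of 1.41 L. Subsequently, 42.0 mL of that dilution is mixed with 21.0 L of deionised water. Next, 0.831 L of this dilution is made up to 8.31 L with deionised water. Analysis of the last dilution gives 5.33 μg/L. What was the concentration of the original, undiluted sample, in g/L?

8.02 g/L

Overall dilution factor = 12.01 × 25 × 501 × 10 = 1.50 × 10⁶.
Original = 5.33 μg/L × 1.50 × 10⁶ = 8.02 × 10⁶ μg/L = 8.02 g/L.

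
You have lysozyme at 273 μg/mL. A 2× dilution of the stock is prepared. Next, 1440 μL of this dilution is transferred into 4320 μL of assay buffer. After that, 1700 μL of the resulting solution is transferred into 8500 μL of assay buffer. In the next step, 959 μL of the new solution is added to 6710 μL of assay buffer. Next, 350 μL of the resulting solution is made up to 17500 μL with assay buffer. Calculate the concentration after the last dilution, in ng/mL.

14.2 ng/mL

Overall dilution factor = 2 × 4 × 6 × 7.997 × 50 = 1.92 × 10⁴.
273 μg/mL / 1.92 × 10⁴ = 0.0142 μg/mL = 14.2 ng/mL.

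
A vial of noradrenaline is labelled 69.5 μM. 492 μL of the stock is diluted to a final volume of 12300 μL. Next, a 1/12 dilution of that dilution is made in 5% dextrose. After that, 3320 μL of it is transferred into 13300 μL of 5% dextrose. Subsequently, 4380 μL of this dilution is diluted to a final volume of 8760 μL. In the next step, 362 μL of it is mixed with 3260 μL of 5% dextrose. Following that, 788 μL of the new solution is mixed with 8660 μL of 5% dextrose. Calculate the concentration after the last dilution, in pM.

Overall dilution factor = 25 × 12 × 5.006 × 2 × 10.01 × 11.99 = 3.60 × 10⁵.
69.5 μM / 3.60 × 10⁵ = 1.93 × 10⁻⁴ μM = 193 pM.

193 pM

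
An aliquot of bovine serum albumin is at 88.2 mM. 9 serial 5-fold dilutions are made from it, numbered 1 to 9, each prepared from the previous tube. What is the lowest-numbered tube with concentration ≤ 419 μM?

tube 4

Tube n has concentration 88.2 mM / 5ⁿ.
Need 5ⁿ ≥ 88.2 mM / 419 μM = 211, so n ≥ 3.32.
First such tube: n = 4.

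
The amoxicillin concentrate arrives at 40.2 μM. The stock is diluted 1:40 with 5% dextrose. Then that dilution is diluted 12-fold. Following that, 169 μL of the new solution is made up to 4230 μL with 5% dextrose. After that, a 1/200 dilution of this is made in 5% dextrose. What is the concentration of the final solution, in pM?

16.7 pM

Overall dilution factor = 40 × 12 × 25.03 × 200 = 2.40 × 10⁶.
40.2 μM / 2.40 × 10⁶ = 1.67 × 10⁻⁵ μM = 16.7 pM.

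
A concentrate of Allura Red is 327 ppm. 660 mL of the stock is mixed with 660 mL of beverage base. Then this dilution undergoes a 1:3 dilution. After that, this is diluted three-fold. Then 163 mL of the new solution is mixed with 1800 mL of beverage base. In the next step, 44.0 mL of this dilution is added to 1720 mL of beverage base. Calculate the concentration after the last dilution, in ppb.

Overall dilution factor = 2 × 3 × 3 × 12.04 × 40.09 = 8691.
327 ppm / 8691 = 0.0376 ppm = 37.6 ppb.

37.6 ppb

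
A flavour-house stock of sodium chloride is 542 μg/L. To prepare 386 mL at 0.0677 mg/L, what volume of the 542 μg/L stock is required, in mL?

48.2 mL

0.0677 mg/L = 67.7 μg/L.
V₁ = C₂V₂/C₁ = 67.7 × 386 / 542 = 48.2 mL.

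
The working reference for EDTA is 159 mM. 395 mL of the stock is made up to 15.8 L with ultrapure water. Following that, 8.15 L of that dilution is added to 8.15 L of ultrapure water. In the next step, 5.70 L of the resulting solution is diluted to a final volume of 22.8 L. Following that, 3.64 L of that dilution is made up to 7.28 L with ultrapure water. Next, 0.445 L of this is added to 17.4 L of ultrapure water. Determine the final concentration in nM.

6200 nM

Overall dilution factor = 40 × 2 × 4 × 2 × 40.10 = 2.57 × 10⁴.
159 mM / 2.57 × 10⁴ = 6.20 × 10⁻³ mM = 6200 nM.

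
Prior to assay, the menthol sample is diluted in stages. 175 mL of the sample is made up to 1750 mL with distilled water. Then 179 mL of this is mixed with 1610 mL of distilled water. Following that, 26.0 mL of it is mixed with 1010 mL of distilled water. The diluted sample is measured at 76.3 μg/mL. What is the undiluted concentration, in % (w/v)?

30.4 % (w/v)

Overall dilution factor = 10 × 9.994 × 39.85 = 3982.
Original = 76.3 μg/mL × 3982 = 3.04 × 10⁵ μg/mL = 30.4 % (w/v).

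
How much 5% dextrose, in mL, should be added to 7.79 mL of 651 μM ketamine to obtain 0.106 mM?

0.106 mM = 106 μM.
V₂ = C₁V₁/C₂ = 651 × 7.79 / 106 = 47.8 mL.
Diluent to add = V₂ − V₁ = 47.8 − 7.79 = 40.1 mL.

40.1 mL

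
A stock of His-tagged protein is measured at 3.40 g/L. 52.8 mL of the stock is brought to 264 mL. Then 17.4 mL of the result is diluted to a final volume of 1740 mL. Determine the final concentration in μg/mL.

Overall dilution factor = 5 × 100 = 500.
3.40 g/L / 500 = 6.80 × 10⁻³ g/L = 6.80 μg/mL.

6.80 μg/mL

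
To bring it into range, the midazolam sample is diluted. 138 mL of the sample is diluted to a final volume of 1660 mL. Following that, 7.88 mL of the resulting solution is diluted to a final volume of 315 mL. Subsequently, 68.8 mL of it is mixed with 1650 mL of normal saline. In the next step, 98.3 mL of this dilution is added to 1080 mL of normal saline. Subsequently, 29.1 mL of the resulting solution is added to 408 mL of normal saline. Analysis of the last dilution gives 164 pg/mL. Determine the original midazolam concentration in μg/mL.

Overall dilution factor = 12.03 × 39.97 × 24.98 × 11.99 × 15.02 = 2.16 × 10⁶.
Original = 164 pg/mL × 2.16 × 10⁶ = 3.55 × 10⁸ pg/mL = 355 μg/mL.

355 μg/mL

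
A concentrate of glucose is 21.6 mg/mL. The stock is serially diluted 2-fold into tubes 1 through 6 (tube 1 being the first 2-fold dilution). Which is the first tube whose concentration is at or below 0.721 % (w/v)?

Tube n has concentration 21.6 mg/mL / 2ⁿ.
Need 2ⁿ ≥ 21.6 mg/mL / 0.721 % (w/v) = 3.00, so n ≥ 1.58.
First such tube: n = 2.

tube 2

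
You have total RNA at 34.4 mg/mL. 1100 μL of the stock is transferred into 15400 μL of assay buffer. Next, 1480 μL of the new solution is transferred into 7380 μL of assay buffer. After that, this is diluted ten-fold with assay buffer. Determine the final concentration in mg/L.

38.3 mg/L

Overall dilution factor = 15 × 5.986 × 10 = 898.
34.4 mg/mL / 898 = 0.0383 mg/mL = 38.3 mg/L.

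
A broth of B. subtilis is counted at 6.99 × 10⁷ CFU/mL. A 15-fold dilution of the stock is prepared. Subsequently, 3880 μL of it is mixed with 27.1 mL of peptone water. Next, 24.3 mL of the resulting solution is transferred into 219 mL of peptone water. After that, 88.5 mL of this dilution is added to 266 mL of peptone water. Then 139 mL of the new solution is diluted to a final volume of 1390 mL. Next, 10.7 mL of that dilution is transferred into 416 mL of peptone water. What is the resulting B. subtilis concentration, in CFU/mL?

Overall dilution factor = 15 × 7.985 × 10.01 × 4.006 × 10 × 39.88 = 1.92 × 10⁶.
6.99 × 10⁷ CFU/mL / 1.92 × 10⁶ = 36.5 CFU/mL.

36.5 CFU/mL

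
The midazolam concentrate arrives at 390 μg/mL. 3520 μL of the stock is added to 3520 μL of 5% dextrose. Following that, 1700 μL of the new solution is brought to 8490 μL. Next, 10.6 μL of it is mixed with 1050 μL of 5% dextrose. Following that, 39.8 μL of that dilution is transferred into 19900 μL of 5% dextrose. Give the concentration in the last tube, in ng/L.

779 ng/L

Overall dilution factor = 2 × 4.994 × 100.1 × 501 = 5.01 × 10⁵.
390 μg/mL / 5.01 × 10⁵ = 7.79 × 10⁻⁴ μg/mL = 779 ng/L.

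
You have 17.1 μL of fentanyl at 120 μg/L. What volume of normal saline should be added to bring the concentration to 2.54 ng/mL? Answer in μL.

2.54 ng/mL = 2.54 μg/L.
V₂ = C₁V₁/C₂ = 120 × 17.1 / 2.54 = 808 μL.
Diluent to add = V₂ − V₁ = 808 − 17.1 = 791 μL.

791 μL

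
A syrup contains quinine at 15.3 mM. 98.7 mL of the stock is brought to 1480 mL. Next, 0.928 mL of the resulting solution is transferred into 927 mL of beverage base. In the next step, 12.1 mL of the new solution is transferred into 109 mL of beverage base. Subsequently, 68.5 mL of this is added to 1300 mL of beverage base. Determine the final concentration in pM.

Overall dilution factor = 14.99 × 999.9 × 10.01 × 19.98 = 3.00 × 10⁶.
15.3 mM / 3.00 × 10⁶ = 5.10 × 10⁻⁶ mM = 5100 pM.

5100 pM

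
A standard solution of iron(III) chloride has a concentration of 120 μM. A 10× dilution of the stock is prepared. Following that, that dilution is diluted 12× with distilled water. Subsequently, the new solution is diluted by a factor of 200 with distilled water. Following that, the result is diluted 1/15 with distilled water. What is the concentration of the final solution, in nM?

Overall dilution factor = 10 × 12 × 200 × 15 = 3.60 × 10⁵.
120 μM / 3.60 × 10⁵ = 3.33 × 10⁻⁴ μM = 0.333 nM.

0.333 nM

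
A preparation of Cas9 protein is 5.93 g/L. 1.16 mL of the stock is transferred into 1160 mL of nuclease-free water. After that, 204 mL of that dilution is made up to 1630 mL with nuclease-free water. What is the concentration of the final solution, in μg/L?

Overall dilution factor = 1001 × 7.990 = 7998.
5.93 g/L / 7998 = 7.41 × 10⁻⁴ g/L = 741 μg/L.

741 μg/L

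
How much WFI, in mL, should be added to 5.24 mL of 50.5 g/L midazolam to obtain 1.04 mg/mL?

249 mL

1.04 mg/mL = 1.04 g/L.
V₂ = C₁V₁/C₂ = 50.5 × 5.24 / 1.04 = 254 mL.
Diluent to add = V₂ − V₁ = 254 − 5.24 = 249 mL.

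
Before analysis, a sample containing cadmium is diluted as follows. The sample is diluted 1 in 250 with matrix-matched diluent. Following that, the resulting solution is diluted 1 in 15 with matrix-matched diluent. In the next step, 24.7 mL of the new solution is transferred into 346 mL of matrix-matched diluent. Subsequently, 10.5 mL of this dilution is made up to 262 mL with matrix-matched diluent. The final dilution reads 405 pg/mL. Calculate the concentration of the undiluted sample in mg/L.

Overall dilution factor = 250 × 15 × 15.01 × 24.95 = 1.40 × 10⁶.
Original = 405 pg/mL × 1.40 × 10⁶ = 5.69 × 10⁸ pg/mL = 569 mg/L.

569 mg/L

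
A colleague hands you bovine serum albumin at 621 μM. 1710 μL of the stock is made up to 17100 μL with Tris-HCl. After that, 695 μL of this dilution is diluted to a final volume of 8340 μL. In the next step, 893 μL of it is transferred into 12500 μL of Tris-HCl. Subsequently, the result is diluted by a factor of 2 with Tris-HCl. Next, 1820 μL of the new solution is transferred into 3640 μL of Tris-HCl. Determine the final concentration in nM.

Overall dilution factor = 10 × 12 × 15.00 × 2 × 3 = 1.08 × 10⁴.
621 μM / 1.08 × 10⁴ = 0.0575 μM = 57.5 nM.

57.5 nM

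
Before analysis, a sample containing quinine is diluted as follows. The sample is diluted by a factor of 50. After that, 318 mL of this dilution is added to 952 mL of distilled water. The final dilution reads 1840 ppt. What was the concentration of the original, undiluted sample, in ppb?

367 ppb

Overall dilution factor = 50 × 3.994 = 200.
Original = 1840 ppt × 200 = 3.67 × 10⁵ ppt = 367 ppb.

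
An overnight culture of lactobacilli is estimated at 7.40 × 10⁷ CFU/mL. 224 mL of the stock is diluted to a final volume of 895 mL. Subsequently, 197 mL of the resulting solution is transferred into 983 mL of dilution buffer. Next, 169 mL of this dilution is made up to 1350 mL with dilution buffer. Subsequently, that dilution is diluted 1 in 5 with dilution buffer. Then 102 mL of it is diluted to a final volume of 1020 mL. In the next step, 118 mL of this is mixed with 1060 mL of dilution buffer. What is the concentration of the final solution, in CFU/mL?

775 CFU/mL

Overall dilution factor = 3.996 × 5.990 × 7.988 × 5 × 10 × 9.983 = 9.54 × 10⁴.
7.40 × 10⁷ CFU/mL / 9.54 × 10⁴ = 775 CFU/mL.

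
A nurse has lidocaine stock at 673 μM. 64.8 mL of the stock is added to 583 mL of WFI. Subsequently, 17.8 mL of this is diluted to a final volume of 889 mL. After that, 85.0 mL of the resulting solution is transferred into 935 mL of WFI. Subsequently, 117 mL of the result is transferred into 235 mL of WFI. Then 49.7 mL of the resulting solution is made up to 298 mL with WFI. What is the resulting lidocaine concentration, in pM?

Overall dilution factor = 9.997 × 49.94 × 12 × 3.009 × 5.996 = 1.08 × 10⁵.
673 μM / 1.08 × 10⁵ = 6.23 × 10⁻³ μM = 6230 pM.

6230 pM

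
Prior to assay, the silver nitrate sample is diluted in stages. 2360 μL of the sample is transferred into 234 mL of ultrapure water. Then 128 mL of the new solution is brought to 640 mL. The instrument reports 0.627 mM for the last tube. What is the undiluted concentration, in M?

0.314 M

Overall dilution factor = 100.2 × 5 = 501.
Original = 0.627 mM × 501 = 314 mM = 0.314 M.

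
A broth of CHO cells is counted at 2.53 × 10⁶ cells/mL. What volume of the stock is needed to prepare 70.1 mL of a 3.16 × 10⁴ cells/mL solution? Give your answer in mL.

V₁ = C₂V₂/C₁ = 3.16 × 10⁴ × 70.1 / 2.53 × 10⁶ = 0.876 mL.

0.876 mL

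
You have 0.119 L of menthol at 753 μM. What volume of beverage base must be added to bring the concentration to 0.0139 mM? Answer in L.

6.33 L

0.0139 mM = 13.9 μM.
V₂ = C₁V₁/C₂ = 753 × 0.119 / 13.9 = 6.45 L.
Diluent to add = V₂ − V₁ = 6.45 − 0.119 = 6.33 L.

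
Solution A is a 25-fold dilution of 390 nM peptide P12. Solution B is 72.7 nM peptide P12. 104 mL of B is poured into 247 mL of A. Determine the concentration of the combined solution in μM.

0.0325 μM

C_A = 390 nM / 25 = 15.6 nM.
C_mix = (C_A·V_A + C_B·V_B)/(V_A + V_B) = (15.6×247 + 72.7×104) / 351.0 = 32.5 nM = 0.0325 μM.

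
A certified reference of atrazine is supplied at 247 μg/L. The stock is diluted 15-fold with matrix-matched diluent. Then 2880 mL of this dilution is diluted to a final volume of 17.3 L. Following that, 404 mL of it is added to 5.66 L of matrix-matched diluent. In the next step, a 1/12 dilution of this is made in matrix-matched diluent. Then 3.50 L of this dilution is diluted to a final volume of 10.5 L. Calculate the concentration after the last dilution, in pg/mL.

Overall dilution factor = 15 × 6.007 × 15.01 × 12 × 3 = 4.87 × 10⁴.
247 μg/L / 4.87 × 10⁴ = 5.07 × 10⁻³ μg/L = 5.07 pg/mL.

5.07 pg/mL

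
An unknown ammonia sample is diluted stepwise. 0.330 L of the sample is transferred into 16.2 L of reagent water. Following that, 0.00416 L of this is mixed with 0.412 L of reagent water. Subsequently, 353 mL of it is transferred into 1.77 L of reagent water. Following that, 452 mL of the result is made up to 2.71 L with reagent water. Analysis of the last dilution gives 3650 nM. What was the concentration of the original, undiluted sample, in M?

Overall dilution factor = 50.09 × 100.0 × 6.014 × 5.996 = 1.81 × 10⁵.
Original = 3650 nM × 1.81 × 10⁵ = 6.60 × 10⁸ nM = 0.660 M.

0.660 M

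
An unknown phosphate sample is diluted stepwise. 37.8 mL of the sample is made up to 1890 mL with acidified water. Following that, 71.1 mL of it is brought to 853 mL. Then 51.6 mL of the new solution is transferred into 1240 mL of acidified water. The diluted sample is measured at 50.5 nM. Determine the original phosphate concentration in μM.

Overall dilution factor = 50 × 12.00 × 25.03 = 1.50 × 10⁴.
Original = 50.5 nM × 1.50 × 10⁴ = 7.58 × 10⁵ nM = 758 μM.

758 μM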